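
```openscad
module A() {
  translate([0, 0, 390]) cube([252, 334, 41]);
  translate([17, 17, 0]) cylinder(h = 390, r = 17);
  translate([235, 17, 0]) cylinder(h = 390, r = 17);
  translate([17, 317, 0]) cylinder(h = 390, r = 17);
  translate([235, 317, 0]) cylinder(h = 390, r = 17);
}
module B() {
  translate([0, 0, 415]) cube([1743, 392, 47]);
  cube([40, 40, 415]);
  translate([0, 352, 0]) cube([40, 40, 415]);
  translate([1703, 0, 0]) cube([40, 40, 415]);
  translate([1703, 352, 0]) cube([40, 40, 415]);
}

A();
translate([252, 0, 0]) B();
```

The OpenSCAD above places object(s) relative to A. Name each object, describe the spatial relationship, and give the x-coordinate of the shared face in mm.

A is a stool. B is a bench. The bench is against the stool's +x side, with their −y faces flush. The x-coordinate of the shared face is 252 mm.

The stool's +x face and the bench's −x face are both at x = 252 mm.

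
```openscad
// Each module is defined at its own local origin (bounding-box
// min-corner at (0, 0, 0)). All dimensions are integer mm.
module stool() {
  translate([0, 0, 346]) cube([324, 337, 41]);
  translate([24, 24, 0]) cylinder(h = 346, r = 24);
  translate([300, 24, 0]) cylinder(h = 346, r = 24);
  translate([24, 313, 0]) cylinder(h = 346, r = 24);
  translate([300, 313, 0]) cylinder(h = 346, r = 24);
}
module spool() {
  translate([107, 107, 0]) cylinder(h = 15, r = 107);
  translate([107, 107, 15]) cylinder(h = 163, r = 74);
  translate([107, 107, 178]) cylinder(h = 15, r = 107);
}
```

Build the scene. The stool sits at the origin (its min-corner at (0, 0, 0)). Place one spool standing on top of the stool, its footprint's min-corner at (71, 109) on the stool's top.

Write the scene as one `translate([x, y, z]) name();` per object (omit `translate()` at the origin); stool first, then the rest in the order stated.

stool();
translate([71, 109, 387]) spool();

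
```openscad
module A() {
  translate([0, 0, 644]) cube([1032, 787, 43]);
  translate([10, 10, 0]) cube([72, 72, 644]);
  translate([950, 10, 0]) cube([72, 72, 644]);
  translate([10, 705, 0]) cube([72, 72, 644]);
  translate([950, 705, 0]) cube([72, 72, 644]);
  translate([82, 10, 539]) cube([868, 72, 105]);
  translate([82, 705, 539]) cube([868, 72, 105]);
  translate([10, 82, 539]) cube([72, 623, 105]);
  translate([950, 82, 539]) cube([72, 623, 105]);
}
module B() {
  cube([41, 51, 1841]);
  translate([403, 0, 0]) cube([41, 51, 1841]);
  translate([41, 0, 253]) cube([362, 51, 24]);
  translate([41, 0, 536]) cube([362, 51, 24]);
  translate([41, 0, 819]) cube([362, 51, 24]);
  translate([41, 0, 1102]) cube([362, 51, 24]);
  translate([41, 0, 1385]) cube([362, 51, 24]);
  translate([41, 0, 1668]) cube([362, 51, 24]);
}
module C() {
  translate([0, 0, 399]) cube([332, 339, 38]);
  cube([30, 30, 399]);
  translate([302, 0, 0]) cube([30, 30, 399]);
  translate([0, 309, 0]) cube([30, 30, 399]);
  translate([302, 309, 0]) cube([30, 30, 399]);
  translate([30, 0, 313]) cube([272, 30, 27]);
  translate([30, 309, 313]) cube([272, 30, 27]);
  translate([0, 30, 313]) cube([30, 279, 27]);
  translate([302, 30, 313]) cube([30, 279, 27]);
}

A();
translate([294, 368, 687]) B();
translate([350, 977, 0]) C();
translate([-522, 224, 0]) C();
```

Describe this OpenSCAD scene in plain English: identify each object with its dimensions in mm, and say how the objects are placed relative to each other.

A is a rectangular dining table. The top is 1032×787×43 mm with its upper surface at z = 687 mm. It stands on four 72×72 mm square legs, each inset 10 mm from the nearest pair of top edges, running from the floor to the underside of the top. Four apron rails, 72 mm thick and 105 mm tall, run between adjacent legs with their top edges flush with the underside of the top and their outer faces flush with the legs' outer faces.

B is a wooden ladder with two side rails of 41×51 mm section and 1841 mm height, set 444 mm apart overall. Between them run 6 rectangular rungs (51 mm deep, 24 mm thick), front faces flush with the rails' −y face. The bottom of the first rung is 253 mm above the floor and each subsequent rung is 283 mm higher than the one below.

C is a four-legged stool. The seat is 332×339 mm, 38 mm thick, top at z = 437 mm. It stands on four square legs, each 30×30 mm in cross-section, from z = 0 to the seat underside, each flush with a corner of the seat. Four stretchers, 30 mm wide and 27 mm tall, connect adjacent legs with their undersides at z = 313 mm, each running between the inner faces of the legs it joins and aligned with the legs' outer faces on the other axis.

The ladder is on top of the table, centred. Two stools sit around the table at the +y, −x sides.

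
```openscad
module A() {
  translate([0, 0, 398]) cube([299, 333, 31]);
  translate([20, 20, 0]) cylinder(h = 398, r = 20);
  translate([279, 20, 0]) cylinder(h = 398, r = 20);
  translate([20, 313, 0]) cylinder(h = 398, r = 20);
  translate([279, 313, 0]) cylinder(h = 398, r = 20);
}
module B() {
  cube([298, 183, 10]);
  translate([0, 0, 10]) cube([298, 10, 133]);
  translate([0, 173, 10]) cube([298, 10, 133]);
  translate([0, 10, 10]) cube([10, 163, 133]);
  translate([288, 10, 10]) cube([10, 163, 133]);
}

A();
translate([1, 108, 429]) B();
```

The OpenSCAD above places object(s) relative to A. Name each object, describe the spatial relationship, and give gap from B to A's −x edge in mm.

The open box's min-x is at 1; the stool's min-x is 0; gap = 1 mm.

A is a stool. B is an open box. The open box is on top of the stool. The gap from the open box to the stool's −x edge is 1 mm.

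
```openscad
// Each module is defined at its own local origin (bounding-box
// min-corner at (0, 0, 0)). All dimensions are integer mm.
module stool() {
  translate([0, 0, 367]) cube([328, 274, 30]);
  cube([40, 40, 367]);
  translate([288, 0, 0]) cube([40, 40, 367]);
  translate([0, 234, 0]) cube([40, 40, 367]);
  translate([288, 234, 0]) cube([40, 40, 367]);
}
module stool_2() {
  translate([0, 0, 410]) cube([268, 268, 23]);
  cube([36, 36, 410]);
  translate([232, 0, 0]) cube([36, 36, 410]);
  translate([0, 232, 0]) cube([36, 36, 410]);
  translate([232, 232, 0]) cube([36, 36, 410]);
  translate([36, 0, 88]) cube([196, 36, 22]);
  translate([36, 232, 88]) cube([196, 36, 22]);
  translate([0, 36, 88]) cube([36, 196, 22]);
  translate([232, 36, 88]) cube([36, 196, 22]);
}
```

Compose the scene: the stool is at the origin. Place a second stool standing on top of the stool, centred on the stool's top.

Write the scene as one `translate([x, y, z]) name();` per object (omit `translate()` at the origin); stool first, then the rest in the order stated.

stool();
translate([30, 3, 397]) stool_2();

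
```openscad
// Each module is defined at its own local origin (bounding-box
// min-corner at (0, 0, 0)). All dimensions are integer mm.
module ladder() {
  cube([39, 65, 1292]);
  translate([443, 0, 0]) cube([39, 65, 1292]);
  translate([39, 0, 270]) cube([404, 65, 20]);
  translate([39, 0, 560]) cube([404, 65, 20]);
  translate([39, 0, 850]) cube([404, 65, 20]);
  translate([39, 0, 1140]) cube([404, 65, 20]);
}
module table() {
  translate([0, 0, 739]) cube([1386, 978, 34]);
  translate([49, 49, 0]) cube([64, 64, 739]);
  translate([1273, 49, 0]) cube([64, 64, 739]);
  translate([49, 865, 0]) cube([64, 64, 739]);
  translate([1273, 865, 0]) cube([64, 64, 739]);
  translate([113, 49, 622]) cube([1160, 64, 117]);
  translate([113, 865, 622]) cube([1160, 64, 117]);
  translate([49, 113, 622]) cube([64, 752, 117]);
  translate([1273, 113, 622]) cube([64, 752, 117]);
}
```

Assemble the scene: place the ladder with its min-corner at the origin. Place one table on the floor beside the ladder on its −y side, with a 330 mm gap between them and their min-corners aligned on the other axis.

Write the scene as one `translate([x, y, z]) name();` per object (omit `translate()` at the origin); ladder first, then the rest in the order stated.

ladder();
translate([0, -1308, 0]) table();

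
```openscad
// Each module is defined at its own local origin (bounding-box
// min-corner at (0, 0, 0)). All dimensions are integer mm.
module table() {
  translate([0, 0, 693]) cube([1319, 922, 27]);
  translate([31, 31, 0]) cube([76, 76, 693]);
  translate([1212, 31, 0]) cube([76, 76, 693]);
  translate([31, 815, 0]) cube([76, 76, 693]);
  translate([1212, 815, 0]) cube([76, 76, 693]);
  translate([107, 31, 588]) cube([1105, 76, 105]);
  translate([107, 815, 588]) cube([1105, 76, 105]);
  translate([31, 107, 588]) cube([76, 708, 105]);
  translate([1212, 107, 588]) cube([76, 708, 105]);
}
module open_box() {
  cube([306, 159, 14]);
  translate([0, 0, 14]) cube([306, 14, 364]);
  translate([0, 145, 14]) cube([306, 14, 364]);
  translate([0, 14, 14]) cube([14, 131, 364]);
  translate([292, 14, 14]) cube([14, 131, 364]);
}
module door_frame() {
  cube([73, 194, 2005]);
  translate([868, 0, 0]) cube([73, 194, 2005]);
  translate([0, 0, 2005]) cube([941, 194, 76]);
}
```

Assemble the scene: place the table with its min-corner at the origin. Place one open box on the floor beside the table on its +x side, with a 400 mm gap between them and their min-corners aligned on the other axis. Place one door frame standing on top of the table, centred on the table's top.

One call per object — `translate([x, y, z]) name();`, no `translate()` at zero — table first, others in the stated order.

table();
translate([1719, 0, 0]) open_box();
translate([189, 364, 720]) door_frame();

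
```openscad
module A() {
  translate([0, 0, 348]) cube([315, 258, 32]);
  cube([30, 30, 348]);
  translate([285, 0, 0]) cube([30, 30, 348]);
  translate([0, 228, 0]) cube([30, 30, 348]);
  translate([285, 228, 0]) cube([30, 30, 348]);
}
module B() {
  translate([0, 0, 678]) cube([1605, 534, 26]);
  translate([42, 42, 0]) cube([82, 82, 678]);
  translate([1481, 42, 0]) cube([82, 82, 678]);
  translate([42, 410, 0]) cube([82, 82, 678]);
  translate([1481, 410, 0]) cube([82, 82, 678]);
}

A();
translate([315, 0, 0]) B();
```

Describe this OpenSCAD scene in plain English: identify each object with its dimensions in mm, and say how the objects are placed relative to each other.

A is a four-legged stool. The seat is a 315×258×32 mm slab whose top surface is at z = 380 mm; four square legs, each 30×30 mm in cross-section, run from the floor (z = 0) to the underside of the seat, each flush with a corner of the seat.

B is a table: top 1605 mm (x) × 534 mm (y), 26 mm thick, upper face at z = 704 mm, on four 82×82 mm square legs, each inset 42 mm from the nearest pair of top edges, running from z = 0 to the bottom of the top.

The table is against the stool's +x side, with their −y faces flush.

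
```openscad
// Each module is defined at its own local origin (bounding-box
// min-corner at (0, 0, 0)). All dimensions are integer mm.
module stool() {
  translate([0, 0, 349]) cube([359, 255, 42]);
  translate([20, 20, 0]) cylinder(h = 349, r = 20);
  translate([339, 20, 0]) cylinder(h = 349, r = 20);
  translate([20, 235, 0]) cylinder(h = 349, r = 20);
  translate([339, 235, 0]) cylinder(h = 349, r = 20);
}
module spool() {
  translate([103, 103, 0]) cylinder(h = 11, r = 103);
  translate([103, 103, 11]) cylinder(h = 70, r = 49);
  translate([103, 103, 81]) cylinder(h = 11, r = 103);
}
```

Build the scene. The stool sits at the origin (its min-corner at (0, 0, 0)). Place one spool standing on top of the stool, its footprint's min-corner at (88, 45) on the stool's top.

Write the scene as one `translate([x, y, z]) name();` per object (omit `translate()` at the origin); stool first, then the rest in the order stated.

stool();
translate([88, 45, 391]) spool();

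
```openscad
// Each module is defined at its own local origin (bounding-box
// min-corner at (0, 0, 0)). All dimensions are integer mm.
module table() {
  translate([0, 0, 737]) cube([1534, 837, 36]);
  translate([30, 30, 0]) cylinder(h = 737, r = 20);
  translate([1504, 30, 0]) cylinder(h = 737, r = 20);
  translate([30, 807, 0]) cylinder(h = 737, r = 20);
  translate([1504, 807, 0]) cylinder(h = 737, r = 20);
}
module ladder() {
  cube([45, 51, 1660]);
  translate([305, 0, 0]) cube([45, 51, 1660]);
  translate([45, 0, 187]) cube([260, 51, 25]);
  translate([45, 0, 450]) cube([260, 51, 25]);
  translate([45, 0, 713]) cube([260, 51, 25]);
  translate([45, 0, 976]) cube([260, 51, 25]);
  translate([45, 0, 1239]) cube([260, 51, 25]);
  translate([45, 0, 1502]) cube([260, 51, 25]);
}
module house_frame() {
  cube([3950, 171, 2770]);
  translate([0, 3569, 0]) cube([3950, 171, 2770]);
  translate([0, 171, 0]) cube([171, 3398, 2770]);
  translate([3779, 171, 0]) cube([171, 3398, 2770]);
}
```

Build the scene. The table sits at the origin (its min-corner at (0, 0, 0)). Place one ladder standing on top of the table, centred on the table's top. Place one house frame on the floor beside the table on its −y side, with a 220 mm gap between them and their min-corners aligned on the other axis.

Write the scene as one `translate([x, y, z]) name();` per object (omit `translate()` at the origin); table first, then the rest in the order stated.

table();
translate([592, 393, 773]) ladder();
translate([0, -3960, 0]) house_frame();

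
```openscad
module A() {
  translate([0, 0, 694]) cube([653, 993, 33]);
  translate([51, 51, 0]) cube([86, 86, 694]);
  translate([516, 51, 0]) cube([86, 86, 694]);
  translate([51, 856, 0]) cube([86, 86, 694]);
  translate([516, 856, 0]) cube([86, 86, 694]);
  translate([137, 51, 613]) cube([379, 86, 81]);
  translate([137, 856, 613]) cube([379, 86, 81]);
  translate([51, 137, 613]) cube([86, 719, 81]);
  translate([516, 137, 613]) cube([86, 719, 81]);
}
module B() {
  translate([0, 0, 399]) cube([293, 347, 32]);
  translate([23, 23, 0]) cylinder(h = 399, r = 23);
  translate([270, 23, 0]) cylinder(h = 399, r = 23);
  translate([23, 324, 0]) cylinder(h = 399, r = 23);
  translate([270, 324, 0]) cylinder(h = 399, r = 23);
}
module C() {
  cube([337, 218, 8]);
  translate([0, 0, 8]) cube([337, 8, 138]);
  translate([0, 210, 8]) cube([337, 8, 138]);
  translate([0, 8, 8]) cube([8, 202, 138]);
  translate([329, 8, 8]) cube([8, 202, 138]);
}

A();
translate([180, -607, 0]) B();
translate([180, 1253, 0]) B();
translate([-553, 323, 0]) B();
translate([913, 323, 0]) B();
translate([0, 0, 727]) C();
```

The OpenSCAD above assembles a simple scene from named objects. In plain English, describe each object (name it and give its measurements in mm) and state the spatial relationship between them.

A is a table: top 653 mm (x) × 993 mm (y), 33 mm thick, upper face at z = 727 mm, on four 86×86 mm square legs, each inset 51 mm from the nearest pair of top edges, running from z = 0 to the bottom of the top. Four apron rails, 86 mm thick and 81 mm tall, run between adjacent legs with their top edges flush with the underside of the top and their outer faces flush with the legs' outer faces.

B is a simple wooden stool: a rectangular seat 293 mm (x) by 347 mm (y), 32 mm thick, top face at z = 431 mm, on four round legs, each 46 mm in diameter. The legs rest on z = 0, each leg's axis is inset half a diameter from the nearest pair of seat edges (so the leg's bounding box is flush with the corner).

C is an open storage box with external size 337×218×146 mm and wall thickness 8 mm (the base is also 8 mm thick). The base covers the whole footprint; the four walls stand on the base, with the y-facing walls full-width and the x-facing walls fitting between their inner faces.

Four stools sit around the table at the −y, +y, −x, +x sides. The open box is on top of the table.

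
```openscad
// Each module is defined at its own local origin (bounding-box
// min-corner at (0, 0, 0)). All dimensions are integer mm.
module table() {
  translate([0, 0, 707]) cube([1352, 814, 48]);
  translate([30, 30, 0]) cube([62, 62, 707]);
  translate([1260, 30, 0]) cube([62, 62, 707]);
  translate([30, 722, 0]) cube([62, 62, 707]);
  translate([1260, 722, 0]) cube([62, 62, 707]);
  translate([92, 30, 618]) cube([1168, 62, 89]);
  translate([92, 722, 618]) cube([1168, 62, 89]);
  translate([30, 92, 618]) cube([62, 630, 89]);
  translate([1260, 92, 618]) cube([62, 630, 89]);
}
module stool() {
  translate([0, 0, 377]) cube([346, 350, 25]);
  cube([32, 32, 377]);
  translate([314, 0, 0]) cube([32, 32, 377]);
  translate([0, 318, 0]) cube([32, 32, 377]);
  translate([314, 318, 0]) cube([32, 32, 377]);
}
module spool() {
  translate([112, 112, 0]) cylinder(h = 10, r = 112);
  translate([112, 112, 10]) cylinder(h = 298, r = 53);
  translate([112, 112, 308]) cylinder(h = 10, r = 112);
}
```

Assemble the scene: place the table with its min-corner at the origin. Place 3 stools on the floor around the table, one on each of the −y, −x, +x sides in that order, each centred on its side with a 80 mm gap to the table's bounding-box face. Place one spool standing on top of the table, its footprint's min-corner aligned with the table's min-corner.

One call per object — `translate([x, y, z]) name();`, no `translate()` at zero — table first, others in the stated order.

table();
translate([503, -430, 0]) stool();
translate([-426, 232, 0]) stool();
translate([1432, 232, 0]) stool();
translate([0, 0, 755]) spool();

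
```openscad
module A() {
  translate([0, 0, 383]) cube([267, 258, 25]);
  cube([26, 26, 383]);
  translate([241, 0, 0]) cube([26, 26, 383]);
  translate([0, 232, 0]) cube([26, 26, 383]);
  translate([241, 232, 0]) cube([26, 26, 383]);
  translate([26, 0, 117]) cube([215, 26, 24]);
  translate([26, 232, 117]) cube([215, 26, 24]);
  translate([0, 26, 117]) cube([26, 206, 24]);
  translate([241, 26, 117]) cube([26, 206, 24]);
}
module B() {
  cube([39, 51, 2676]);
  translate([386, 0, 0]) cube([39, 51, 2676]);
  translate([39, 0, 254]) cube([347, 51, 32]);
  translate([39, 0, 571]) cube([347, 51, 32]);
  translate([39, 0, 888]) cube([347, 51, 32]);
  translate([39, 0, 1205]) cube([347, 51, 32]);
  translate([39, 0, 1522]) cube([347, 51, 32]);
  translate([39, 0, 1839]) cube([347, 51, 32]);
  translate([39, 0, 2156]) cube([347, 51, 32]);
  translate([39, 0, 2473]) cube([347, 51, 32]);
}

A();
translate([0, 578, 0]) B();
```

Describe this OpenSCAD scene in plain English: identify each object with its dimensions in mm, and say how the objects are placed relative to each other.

A is a four-legged stool. The seat is 267×258 mm, 25 mm thick, top at z = 408 mm. It stands on four square legs, each 26×26 mm in cross-section, from z = 0 to the seat underside, each flush with a corner of the seat. Four stretchers, 26 mm wide and 24 mm tall, connect adjacent legs with their undersides at z = 117 mm, each running between the inner faces of the legs it joins and aligned with the legs' outer faces on the other axis.

B is a straight ladder. Two 39×51 mm vertical rails, 2676 mm tall, stand 425 mm apart (outside-to-outside) with their front faces coplanar on the −y side. 8 rungs, each 51 mm deep and 32 mm tall, span between the inner faces of the rails, front faces flush with the rails. The lowest rung's underside is at z = 254 mm and rungs are spaced 317 mm apart (underside to underside).

The ladder is on the floor beside the stool on its +y side.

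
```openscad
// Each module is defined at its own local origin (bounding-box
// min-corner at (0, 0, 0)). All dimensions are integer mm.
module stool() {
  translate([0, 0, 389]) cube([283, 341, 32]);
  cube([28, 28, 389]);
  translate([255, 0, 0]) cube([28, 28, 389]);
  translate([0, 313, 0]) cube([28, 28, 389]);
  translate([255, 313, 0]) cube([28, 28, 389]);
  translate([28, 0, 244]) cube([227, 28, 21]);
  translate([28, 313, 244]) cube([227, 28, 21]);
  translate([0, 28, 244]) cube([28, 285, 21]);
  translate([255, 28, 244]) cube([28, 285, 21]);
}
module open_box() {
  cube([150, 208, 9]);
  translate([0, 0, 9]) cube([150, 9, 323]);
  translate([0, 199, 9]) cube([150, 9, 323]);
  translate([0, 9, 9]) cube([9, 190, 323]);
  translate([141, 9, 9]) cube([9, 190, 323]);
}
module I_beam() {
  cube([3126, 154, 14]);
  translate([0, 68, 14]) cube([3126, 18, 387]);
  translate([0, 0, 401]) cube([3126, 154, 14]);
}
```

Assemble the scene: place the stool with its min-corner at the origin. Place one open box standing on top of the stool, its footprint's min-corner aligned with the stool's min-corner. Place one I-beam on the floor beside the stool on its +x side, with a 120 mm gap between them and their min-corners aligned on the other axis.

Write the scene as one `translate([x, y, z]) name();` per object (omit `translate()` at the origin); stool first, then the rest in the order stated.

stool();
translate([0, 0, 421]) open_box();
translate([403, 0, 0]) I_beam();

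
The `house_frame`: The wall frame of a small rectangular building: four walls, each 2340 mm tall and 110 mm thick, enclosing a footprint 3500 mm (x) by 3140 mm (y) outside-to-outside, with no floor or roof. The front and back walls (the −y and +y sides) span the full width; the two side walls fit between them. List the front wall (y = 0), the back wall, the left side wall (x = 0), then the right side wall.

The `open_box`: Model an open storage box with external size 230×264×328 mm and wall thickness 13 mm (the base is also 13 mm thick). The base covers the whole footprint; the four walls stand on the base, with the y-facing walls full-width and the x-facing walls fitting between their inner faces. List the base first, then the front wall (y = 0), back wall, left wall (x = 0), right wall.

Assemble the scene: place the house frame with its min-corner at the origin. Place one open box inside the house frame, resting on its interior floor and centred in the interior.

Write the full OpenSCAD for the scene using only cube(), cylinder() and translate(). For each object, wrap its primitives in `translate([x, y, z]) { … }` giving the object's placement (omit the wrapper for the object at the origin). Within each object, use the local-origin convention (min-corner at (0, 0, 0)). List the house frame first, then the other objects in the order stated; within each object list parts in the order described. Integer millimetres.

cube([3500, 110, 2340]);
translate([0, 3030, 0]) cube([3500, 110, 2340]);
translate([0, 110, 0]) cube([110, 2920, 2340]);
translate([3390, 110, 0]) cube([110, 2920, 2340]);
translate([1635, 1438, 0]) {
  cube([230, 264, 13]);
  translate([0, 0, 13]) cube([230, 13, 315]);
  translate([0, 251, 13]) cube([230, 13, 315]);
  translate([0, 13, 13]) cube([13, 238, 315]);
  translate([217, 13, 13]) cube([13, 238, 315]);
}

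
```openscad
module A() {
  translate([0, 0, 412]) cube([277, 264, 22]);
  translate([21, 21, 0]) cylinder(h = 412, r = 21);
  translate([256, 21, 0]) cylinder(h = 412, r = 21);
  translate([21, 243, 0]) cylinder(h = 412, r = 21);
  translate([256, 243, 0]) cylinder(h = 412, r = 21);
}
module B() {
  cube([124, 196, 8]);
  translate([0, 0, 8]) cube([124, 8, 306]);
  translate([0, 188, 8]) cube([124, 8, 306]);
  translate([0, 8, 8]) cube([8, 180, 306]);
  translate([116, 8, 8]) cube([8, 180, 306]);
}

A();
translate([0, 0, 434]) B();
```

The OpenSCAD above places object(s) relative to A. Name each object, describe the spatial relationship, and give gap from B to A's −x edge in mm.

A is a stool. B is an open box. The open box is on top of the stool. The gap from the open box to the stool's −x edge is 0 mm.

The open box's min-x is at 0; the stool's min-x is 0; gap = 0 mm.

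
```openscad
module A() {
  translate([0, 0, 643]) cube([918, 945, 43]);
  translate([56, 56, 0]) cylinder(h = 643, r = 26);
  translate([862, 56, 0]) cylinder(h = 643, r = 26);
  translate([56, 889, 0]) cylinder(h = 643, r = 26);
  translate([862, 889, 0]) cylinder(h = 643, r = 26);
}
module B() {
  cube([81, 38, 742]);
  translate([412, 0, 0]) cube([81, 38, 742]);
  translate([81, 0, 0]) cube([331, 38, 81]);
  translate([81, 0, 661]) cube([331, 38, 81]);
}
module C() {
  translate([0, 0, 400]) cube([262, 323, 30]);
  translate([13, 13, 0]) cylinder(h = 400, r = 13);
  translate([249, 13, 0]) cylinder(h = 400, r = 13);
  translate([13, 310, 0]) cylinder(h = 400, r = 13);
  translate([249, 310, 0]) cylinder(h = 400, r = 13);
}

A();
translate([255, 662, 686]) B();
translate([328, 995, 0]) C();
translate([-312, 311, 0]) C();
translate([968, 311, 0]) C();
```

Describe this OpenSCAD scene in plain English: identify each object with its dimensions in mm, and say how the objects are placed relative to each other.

A is a rectangular dining table. The top is 918×945×43 mm with its upper surface at z = 686 mm. It stands on four round legs of 52 mm diameter, each leg's bounding box inset 30 mm from the nearest pair of top edges, running from the floor to the underside of the top.

B is a rectangular picture frame lying in the x–z plane (depth along y). The opening is 331 mm wide (x) by 580 mm tall (z), surrounded by a border 81 mm wide on all four sides. The frame is 38 mm deep and is made of two full-height vertical stiles with two horizontal rails fitted between them.

C is a four-legged stool. The seat is a 262×323×30 mm slab whose top surface is at z = 430 mm; four round legs, each 26 mm in diameter, run from the floor (z = 0) to the underside of the seat, each leg's axis is inset half a diameter from the nearest pair of seat edges (so the leg's bounding box is flush with the corner).

The picture frame is on top of the table. Three stools sit around the table at the +y, −x, +x sides.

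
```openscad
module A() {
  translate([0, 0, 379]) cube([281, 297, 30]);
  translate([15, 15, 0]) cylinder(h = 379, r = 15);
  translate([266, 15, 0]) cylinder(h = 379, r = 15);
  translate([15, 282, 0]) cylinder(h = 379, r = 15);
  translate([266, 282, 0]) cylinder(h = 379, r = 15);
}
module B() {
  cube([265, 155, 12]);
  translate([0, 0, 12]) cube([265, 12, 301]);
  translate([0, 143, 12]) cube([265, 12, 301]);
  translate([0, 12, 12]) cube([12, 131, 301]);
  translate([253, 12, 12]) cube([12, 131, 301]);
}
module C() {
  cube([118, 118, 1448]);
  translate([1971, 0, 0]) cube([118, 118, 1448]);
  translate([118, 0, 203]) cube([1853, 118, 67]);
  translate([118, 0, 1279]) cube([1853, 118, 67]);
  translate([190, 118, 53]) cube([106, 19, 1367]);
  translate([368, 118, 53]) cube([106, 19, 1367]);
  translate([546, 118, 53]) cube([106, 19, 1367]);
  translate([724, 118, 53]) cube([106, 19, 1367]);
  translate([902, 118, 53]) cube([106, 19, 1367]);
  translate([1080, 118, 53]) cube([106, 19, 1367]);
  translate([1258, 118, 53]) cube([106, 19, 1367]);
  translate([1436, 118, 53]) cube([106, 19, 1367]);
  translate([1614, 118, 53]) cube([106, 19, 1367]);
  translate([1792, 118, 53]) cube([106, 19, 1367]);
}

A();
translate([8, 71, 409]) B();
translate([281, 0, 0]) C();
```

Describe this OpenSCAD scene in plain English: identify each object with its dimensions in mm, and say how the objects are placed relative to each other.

A is a simple wooden stool: a rectangular seat 281 mm (x) by 297 mm (y), 30 mm thick, top face at z = 409 mm, on four round legs, each 30 mm in diameter. The legs rest on z = 0, each leg's axis is inset half a diameter from the nearest pair of seat edges (so the leg's bounding box is flush with the corner).

B is an open storage box with external size 265×155×313 mm and wall thickness 12 mm (the base is also 12 mm thick). The base covers the whole footprint; the four walls stand on the base, with the y-facing walls full-width and the x-facing walls fitting between their inner faces.

C is a fence section. Two 118×118 mm posts, 1448 mm tall, stand on the floor with a clear span of 1853 mm between their inner faces. Two horizontal rails of 118×67 mm section span the gap between the posts with their undersides at z = 203 mm and z = 1279 mm, flush with the posts' −y face. 10 pickets, each 106 mm wide, 19 mm thick and 1367 mm tall, are fixed to the +y face of the rails with their bottoms at z = 53 mm, evenly spaced across the span with equal gaps (rounded down to the nearest mm) at the −x end and between each pair — any rounding remainder accumulates at the +x end.

The open box is on top of the stool, centred. The fence section is against the stool's +x side, with their −y faces flush.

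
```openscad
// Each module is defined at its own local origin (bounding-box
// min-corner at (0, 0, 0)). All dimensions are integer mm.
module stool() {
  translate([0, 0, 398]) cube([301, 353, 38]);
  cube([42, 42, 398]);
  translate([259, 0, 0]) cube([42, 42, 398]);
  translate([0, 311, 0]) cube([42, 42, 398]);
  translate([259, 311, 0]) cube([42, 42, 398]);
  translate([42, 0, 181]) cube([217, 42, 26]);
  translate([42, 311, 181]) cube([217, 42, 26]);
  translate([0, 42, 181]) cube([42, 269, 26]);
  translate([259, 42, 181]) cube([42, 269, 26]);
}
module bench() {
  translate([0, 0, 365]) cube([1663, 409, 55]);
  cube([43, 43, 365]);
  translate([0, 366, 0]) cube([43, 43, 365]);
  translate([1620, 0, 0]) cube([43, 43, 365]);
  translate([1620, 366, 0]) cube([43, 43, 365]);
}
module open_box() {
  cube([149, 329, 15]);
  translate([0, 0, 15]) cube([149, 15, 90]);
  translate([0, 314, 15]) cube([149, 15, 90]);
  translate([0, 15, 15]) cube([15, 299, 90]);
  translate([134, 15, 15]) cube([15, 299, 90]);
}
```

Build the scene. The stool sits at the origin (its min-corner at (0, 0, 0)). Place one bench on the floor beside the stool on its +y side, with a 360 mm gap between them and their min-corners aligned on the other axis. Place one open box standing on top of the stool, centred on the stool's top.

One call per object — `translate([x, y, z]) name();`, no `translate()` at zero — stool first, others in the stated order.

stool();
translate([0, 713, 0]) bench();
translate([76, 12, 436]) open_box();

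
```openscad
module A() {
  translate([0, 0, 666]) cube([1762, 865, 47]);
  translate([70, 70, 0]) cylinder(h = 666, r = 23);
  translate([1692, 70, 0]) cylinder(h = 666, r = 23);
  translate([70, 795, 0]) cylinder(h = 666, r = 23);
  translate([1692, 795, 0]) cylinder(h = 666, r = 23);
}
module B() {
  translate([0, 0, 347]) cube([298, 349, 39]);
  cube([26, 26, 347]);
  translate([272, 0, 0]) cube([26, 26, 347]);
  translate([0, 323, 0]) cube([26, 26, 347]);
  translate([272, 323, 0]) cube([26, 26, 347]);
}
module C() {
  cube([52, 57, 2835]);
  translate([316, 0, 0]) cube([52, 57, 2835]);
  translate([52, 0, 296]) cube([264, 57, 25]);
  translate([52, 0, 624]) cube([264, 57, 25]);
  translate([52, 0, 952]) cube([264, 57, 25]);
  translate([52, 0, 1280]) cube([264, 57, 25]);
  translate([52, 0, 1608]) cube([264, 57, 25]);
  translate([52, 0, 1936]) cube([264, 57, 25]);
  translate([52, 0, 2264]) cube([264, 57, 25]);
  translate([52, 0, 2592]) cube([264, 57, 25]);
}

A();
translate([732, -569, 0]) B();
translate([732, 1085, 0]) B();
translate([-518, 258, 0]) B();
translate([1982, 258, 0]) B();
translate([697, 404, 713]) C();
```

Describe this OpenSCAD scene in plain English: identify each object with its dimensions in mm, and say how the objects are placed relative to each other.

A is a table with a 1762×865 mm rectangular top, 47 mm thick, top surface at z = 713 mm, supported by four round legs of 46 mm diameter, each leg's bounding box inset 47 mm from the nearest pair of top edges, running from the floor.

B is a four-legged stool. The seat is a 298×349×39 mm slab whose top surface is at z = 386 mm; four square legs, each 26×26 mm in cross-section, run from the floor (z = 0) to the underside of the seat, each flush with a corner of the seat.

C is a straight ladder. Two 52×57 mm vertical rails, 2835 mm tall, stand 368 mm apart (outside-to-outside) with their front faces coplanar on the −y side. 8 rungs, each 57 mm deep and 25 mm tall, span between the inner faces of the rails, front faces flush with the rails. The lowest rung's underside is at z = 296 mm and rungs are spaced 328 mm apart (underside to underside).

Four stools sit around the table at the −y, +y, −x, +x sides. The ladder is on top of the table, centred.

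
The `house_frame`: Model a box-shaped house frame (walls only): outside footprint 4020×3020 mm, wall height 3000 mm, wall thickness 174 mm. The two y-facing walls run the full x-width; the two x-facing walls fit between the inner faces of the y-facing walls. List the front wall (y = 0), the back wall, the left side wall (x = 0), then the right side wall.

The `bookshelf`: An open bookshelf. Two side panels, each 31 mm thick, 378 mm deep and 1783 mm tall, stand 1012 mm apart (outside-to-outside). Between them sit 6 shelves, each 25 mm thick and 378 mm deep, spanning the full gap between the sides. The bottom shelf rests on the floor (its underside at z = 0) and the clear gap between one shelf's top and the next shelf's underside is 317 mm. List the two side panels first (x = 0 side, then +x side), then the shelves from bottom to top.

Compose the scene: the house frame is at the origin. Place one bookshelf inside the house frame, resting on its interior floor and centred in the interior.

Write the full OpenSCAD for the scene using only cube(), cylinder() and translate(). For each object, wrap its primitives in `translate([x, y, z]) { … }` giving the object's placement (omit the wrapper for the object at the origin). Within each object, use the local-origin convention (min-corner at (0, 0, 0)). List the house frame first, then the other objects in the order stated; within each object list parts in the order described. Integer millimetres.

cube([4020, 174, 3000]);
translate([0, 2846, 0]) cube([4020, 174, 3000]);
translate([0, 174, 0]) cube([174, 2672, 3000]);
translate([3846, 174, 0]) cube([174, 2672, 3000]);
translate([1504, 1321, 0]) {
  cube([31, 378, 1783]);
  translate([981, 0, 0]) cube([31, 378, 1783]);
  translate([31, 0, 0]) cube([950, 378, 25]);
  translate([31, 0, 342]) cube([950, 378, 25]);
  translate([31, 0, 684]) cube([950, 378, 25]);
  translate([31, 0, 1026]) cube([950, 378, 25]);
  translate([31, 0, 1368]) cube([950, 378, 25]);
  translate([31, 0, 1710]) cube([950, 378, 25]);
}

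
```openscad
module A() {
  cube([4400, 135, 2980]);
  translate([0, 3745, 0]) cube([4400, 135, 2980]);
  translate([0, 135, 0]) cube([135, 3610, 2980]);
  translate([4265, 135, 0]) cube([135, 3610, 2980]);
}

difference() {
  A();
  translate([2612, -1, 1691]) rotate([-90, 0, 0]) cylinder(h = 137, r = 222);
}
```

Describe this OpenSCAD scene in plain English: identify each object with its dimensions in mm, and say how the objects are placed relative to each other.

A is a box-shaped house frame (walls only): outside footprint 4400×3880 mm, wall height 2980 mm, wall thickness 135 mm. The two y-facing walls run the full x-width; the two x-facing walls fit between the inner faces of the y-facing walls.

The house frame has a circular hole of radius 222 mm through its front wall, centred at (x = 2612, z = 1691).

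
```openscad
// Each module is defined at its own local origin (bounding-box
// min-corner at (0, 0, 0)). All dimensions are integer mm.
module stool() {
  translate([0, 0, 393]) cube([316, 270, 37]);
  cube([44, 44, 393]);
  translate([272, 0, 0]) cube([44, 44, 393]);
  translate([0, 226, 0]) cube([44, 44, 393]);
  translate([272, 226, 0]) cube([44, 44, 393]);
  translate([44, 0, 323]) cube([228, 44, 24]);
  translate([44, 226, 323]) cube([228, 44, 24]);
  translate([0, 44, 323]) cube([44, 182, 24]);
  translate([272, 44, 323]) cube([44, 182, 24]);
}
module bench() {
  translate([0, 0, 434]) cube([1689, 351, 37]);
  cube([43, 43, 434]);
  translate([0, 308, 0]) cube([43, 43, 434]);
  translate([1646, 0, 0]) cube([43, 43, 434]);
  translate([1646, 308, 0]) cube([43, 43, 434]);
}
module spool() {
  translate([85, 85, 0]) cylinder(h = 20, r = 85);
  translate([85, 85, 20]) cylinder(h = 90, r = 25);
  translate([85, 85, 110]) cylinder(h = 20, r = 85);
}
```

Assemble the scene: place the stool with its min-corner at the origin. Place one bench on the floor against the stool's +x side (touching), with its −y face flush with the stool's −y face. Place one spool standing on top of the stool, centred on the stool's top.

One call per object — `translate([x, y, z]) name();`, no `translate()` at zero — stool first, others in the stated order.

stool();
translate([316, 0, 0]) bench();
translate([73, 50, 430]) spool();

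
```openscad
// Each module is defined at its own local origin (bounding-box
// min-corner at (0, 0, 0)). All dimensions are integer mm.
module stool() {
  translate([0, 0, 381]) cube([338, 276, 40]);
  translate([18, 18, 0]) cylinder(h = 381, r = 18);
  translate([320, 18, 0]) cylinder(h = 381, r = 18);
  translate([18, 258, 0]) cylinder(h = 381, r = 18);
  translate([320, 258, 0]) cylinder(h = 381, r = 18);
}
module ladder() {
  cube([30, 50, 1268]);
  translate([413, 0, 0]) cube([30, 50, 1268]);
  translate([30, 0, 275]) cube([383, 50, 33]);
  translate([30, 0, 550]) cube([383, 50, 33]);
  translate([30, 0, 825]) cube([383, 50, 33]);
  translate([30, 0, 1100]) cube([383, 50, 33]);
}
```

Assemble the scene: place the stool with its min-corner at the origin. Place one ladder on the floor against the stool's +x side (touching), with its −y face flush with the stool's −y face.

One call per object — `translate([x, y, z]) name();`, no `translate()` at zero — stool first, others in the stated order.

stool();
translate([338, 0, 0]) ladder();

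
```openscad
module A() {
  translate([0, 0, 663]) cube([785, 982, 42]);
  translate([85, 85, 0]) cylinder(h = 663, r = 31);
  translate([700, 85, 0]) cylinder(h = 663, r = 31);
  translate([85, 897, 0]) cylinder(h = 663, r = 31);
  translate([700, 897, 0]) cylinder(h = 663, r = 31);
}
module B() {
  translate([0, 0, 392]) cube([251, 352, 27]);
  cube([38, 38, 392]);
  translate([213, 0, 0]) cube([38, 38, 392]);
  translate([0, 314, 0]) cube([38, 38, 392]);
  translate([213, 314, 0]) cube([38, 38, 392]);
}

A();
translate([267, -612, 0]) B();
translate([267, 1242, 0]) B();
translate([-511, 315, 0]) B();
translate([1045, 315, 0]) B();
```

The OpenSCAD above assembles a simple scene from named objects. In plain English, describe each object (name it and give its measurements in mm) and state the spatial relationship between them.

A is a table: top 785 mm (x) × 982 mm (y), 42 mm thick, upper face at z = 705 mm, on four round legs of 62 mm diameter, each leg's bounding box inset 54 mm from the nearest pair of top edges, running from z = 0 to the bottom of the top.

B is a simple wooden stool: a rectangular seat 251 mm (x) by 352 mm (y), 27 mm thick, top face at z = 419 mm, on four square legs, each 38×38 mm in cross-section. The legs rest on z = 0, each flush with a corner of the seat.

Four stools sit around the table at the −y, +y, −x, +x sides.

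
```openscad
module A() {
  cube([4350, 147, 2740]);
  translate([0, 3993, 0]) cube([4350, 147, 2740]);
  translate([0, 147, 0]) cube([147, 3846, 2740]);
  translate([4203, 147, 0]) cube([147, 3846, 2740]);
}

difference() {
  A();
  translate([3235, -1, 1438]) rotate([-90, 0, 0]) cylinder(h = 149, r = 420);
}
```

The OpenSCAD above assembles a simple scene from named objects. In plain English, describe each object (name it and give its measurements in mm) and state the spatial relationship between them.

A is the wall frame of a small rectangular building: four walls, each 2740 mm tall and 147 mm thick, enclosing a footprint 4350 mm (x) by 4140 mm (y) outside-to-outside, with no floor or roof. The front and back walls (the −y and +y sides) span the full width; the two side walls fit between them.

The house frame has a circular hole of radius 420 mm through its front wall, centred at (x = 3235, z = 1438).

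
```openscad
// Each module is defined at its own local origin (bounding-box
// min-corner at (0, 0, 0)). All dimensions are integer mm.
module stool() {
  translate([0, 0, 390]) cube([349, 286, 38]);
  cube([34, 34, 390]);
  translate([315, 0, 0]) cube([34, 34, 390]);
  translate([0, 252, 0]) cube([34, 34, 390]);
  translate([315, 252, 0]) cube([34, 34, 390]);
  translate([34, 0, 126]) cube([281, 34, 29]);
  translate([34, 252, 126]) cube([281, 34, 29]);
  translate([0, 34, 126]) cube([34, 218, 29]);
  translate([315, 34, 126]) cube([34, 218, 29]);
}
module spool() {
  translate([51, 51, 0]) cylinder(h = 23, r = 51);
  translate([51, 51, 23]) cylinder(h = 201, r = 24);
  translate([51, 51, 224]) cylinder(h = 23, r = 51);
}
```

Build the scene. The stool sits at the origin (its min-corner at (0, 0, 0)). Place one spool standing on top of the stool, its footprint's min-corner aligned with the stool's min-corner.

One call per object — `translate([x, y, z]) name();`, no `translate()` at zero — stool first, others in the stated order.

stool();
translate([0, 0, 428]) spool();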